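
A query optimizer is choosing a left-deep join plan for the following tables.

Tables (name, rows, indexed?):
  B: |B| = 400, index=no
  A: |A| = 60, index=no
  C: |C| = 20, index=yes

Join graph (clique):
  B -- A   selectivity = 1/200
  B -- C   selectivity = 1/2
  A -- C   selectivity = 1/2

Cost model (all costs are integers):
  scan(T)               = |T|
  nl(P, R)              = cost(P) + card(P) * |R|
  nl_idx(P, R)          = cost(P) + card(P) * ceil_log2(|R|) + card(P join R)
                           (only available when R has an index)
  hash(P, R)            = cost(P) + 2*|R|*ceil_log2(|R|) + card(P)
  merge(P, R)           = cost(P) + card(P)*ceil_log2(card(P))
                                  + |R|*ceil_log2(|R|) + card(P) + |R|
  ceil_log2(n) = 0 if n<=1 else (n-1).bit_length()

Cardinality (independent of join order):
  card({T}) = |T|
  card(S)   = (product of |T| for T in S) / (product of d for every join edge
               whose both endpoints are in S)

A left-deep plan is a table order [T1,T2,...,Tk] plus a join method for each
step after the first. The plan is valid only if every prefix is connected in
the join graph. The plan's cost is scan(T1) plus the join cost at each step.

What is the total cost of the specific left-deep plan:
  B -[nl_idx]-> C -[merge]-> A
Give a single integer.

58820

step 1: scan B: cost=400, card=400
step 2: join C via nl_idx
    card(P join C) = 400*20/(2) = 4000
    cost = 400 + 400*5 + 4000 = 6400
step 3: join A via merge
    card(P join A) = 4000*60/(200*2) = 600
    cost = 6400 + 4000*12 + 60*6 + 4000 + 60 = 58820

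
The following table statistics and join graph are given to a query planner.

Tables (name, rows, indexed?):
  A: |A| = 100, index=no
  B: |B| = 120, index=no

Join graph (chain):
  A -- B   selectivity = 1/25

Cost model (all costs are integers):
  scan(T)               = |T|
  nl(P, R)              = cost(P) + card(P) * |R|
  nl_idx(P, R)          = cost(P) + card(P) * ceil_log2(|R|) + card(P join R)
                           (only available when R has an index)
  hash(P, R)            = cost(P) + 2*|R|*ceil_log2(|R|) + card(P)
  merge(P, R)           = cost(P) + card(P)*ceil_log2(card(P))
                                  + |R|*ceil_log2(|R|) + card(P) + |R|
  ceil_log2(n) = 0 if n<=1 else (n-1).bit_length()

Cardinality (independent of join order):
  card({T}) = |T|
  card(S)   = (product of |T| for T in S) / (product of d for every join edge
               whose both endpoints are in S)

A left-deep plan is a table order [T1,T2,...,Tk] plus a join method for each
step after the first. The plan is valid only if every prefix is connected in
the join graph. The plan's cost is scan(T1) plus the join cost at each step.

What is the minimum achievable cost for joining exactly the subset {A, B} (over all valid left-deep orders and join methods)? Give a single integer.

1640

Selinger DP over subsets of {A,B}:
  {A}: scan cost=100, card=100
  {B}: scan cost=120, card=120
  {AB}: card=480; try (A,hash)→1640, (B,merge)→1860, (B,hash)→1880, (A,merge)→1880, (B,nl)→12100, (A,nl)→12120; best=1640 via (A,hash)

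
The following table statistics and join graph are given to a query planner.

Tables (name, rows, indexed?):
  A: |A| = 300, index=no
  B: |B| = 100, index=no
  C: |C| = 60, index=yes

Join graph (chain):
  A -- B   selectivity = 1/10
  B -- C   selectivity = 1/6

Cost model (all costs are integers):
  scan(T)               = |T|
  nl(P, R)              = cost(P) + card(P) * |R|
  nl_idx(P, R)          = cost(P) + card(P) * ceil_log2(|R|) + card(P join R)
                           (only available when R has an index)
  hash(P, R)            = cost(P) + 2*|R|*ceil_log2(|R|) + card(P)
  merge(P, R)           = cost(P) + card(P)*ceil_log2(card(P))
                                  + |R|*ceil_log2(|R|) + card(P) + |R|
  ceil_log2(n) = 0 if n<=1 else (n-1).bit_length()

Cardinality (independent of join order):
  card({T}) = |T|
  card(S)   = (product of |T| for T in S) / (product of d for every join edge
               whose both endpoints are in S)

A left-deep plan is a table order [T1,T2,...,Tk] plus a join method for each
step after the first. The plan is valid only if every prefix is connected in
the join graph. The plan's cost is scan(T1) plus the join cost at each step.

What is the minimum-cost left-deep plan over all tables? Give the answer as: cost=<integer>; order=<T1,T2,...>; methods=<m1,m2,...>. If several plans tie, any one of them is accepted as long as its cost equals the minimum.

cost=5720; order=A,B,C; methods=hash,hash

Selinger DP (subsets sized 1..n):
  {A}: scan cost=300, card=300
  {B}: scan cost=100, card=100
  {C}: scan cost=60, card=60
  {AB}: card=3000; try (B,hash)→2000, (A,merge)→3900, (B,merge)→4100, (A,hash)→5600, (A,nl)→30100, (B,nl)→30300; best=2000 via (B,hash)
  {BC}: card=1000; try (C,hash)→920, (B,merge)→1280, (C,merge)→1320, (B,hash)→1520, (C,nl_idx)→1700, (B,nl)→6060 …(+1); best=920 via (C,hash)
  {ABC}: card=30000; try (C,hash)→5720, (A,hash)→7320, (A,merge)→14920, (C,merge)→41420, (C,nl_idx)→50000, (C,nl)→182000 …(+1); best=5720 via (C,hash)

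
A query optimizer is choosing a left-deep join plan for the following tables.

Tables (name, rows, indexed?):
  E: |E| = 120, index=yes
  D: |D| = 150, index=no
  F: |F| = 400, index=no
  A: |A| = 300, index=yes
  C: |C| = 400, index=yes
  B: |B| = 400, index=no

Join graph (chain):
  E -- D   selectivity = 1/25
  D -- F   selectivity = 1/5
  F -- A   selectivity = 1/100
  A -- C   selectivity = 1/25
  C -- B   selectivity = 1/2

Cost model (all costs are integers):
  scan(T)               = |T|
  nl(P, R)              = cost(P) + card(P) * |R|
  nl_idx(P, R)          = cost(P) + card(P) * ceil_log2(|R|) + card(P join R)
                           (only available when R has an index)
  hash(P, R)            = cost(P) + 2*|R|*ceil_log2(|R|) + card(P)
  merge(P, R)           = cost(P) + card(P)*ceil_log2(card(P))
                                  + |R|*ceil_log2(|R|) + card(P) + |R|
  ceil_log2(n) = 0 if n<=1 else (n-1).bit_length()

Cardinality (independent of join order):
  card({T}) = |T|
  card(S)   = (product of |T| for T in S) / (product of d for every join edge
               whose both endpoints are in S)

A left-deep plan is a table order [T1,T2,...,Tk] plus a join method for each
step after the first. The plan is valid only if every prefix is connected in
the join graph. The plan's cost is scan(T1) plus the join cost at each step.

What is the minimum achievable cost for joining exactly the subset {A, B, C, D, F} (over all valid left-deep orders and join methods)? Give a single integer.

Selinger DP over subsets of {A,B,C,D,F}:
  {D}: scan cost=150, card=150
  {F}: scan cost=400, card=400
  {A}: scan cost=300, card=300
  {C}: scan cost=400, card=400
  {B}: scan cost=400, card=400
  {DF}: card=12000; try (D,hash)→3200, (F,merge)→5500, (D,merge)→5750, (F,hash)→7500, (F,nl)→60150, (D,nl)→60400; best=3200 via (D,hash)
  {AF}: card=1200; try (A,nl_idx)→5200, (A,hash)→6200, (F,merge)→7300, (A,merge)→7400, (F,hash)→7800, (F,nl)→120300 …(+1); best=5200 via (A,nl_idx)
  {AC}: card=4800; try (A,hash)→6200, (C,merge)→7300, (A,merge)→7400, (C,hash)→7800, (C,nl_idx)→7800, (A,nl_idx)→8800 …(+2); best=6200 via (A,hash)
  {BC}: card=80000; try (C,hash)→8000, (B,hash)→8000, (C,merge)→8400, (B,merge)→8400, (C,nl_idx)→84000, (C,nl)→160400 …(+1); best=8000 via (C,hash)
  {ADF}: card=36000; try (D,hash)→8800, (A,hash)→20600, (D,merge)→20950, (A,nl_idx)→147200, (D,nl)→185200, (A,merge)→186200 …(+1); best=8800 via (D,hash)
  {ACF}: card=19200; try (C,hash)→13600, (F,hash)→18200, (C,merge)→23600, (C,nl_idx)→35200, (F,merge)→77400, (C,nl)→485200 …(+1); best=13600 via (C,hash)
  {ABC}: card=960000; try (B,hash)→18200, (B,merge)→77400, (A,hash)→93400, (A,merge)→1451000, (A,nl_idx)→1688000, (B,nl)→1926200 …(+1); best=18200 via (B,hash)
  {ACDF}: card=576000; try (D,hash)→35200, (C,hash)→52000, (D,merge)→322150, (C,merge)→624800, (C,nl_idx)→908800, (D,nl)→2893600 …(+1); best=35200 via (D,hash)
  {ABCF}: card=3840000; try (B,hash)→40000, (B,merge)→324800, (F,hash)→985400, (B,nl)→7693600, (F,merge)→20182200, (F,nl)→384018200; best=40000 via (B,hash)
  {ABCDF}: card=115200000; try (B,hash)→618400, (D,hash)→3882400, (B,merge)→12135200, (D,merge)→88361350, (B,nl)→230435200, (D,nl)→576040000; best=618400 via (B,hash)

618400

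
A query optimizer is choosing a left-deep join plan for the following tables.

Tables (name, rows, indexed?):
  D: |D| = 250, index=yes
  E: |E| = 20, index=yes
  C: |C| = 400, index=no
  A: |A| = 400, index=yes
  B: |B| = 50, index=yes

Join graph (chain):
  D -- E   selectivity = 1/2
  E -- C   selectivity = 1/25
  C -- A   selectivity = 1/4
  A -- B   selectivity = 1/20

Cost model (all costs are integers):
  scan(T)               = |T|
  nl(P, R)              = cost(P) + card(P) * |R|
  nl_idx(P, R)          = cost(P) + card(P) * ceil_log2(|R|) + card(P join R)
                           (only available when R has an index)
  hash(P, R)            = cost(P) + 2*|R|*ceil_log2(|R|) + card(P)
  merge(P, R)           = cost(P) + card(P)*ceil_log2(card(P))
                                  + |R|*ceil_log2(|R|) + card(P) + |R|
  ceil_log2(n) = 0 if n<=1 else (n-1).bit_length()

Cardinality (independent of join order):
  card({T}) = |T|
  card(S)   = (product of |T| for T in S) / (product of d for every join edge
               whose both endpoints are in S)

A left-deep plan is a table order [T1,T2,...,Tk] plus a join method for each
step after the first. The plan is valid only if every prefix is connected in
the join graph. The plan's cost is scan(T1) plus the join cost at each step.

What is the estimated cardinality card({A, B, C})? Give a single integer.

Tables in S: A(400), B(50), C(400)
Edges inside S: C-A(d=4), A-B(d=20)
numerator = 400 * 50 * 400 = 8000000
denominator = 4 * 20 = 80
card(S) = 8000000 / 80 = 100000

100000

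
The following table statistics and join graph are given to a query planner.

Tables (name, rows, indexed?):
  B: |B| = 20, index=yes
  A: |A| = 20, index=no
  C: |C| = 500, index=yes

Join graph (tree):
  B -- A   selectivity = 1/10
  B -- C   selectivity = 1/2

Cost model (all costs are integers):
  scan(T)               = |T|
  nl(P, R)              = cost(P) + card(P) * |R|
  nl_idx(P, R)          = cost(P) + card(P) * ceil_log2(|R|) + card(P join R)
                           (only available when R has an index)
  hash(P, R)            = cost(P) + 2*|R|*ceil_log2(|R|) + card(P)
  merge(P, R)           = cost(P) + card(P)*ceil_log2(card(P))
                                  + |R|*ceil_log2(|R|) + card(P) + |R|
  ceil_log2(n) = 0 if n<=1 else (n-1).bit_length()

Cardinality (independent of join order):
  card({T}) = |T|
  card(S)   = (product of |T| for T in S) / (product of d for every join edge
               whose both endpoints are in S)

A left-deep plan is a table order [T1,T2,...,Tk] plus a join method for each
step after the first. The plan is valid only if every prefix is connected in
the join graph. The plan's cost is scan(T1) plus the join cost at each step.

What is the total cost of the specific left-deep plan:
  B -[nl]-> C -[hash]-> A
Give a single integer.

step 1: scan B: cost=20, card=20
step 2: join C via nl
    card(P join C) = 20*500/(2) = 5000
    cost = 20 + 20*500 = 10020
step 3: join A via hash
    card(P join A) = 5000*20/(10) = 10000
    cost = 10020 + 2*20*5 + 5000 = 15220

15220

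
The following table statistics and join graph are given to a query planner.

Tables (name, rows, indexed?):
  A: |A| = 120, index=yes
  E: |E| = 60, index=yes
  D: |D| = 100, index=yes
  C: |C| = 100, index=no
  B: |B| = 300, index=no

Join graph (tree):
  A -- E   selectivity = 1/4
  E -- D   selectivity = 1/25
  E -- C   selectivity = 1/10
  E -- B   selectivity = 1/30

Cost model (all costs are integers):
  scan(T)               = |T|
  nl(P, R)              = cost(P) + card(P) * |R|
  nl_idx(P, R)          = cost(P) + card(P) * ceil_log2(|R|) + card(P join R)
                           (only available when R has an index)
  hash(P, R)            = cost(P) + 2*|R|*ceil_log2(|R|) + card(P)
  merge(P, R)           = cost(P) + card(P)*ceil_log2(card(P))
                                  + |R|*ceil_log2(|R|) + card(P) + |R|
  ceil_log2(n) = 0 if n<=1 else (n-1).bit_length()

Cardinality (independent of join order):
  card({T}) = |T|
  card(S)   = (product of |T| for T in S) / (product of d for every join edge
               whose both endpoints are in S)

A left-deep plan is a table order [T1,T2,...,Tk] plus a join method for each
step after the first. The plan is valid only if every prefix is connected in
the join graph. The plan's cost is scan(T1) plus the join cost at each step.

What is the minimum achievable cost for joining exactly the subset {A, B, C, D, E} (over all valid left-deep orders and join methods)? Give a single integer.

32800

Selinger DP over subsets of {A,B,C,D,E}:
  {A}: scan cost=120, card=120
  {E}: scan cost=60, card=60
  {D}: scan cost=100, card=100
  {C}: scan cost=100, card=100
  {B}: scan cost=300, card=300
  {AE}: card=1800; try (E,hash)→960, (A,merge)→1440, (E,merge)→1500, (A,hash)→1800, (A,nl_idx)→2280, (E,nl_idx)→2640 …(+2); best=960 via (E,hash)
  {DE}: card=240; try (D,nl_idx)→720, (E,hash)→920, (E,nl_idx)→940, (D,merge)→1280, (E,merge)→1320, (D,hash)→1520 …(+2); best=720 via (D,nl_idx)
  {CE}: card=600; try (E,hash)→920, (C,merge)→1280, (E,nl_idx)→1300, (E,merge)→1320, (C,hash)→1520, (C,nl)→6060 …(+1); best=920 via (E,hash)
  {BE}: card=600; try (E,hash)→1320, (E,nl_idx)→2700, (B,merge)→3480, (E,merge)→3720, (B,hash)→5520, (B,nl)→18060 …(+1); best=1320 via (E,hash)
  {ADE}: card=7200; try (A,hash)→2640, (A,merge)→3840, (D,hash)→4160, (A,nl_idx)→9600, (D,nl_idx)→20760, (D,merge)→23360 …(+2); best=2640 via (A,hash)
  {ACE}: card=18000; try (A,hash)→3200, (C,hash)→4160, (A,merge)→8480, (A,nl_idx)→23120, (C,merge)→23360, (A,nl)→72920 …(+1); best=3200 via (A,hash)
  {ABE}: card=18000; try (A,hash)→3600, (B,hash)→8160, (A,merge)→8880, (A,nl_idx)→23520, (B,merge)→25560, (A,nl)→73320 …(+1); best=3600 via (A,hash)
  {CDE}: card=2400; try (C,hash)→2360, (D,hash)→2920, (C,merge)→3680, (D,nl_idx)→7520, (D,merge)→8320, (C,nl)→24720 …(+1); best=2360 via (C,hash)
  {BDE}: card=2400; try (D,hash)→3320, (B,merge)→5880, (B,hash)→6360, (D,nl_idx)→7920, (D,merge)→8720, (D,nl)→61320 …(+1); best=3320 via (D,hash)
  {BCE}: card=6000; try (C,hash)→3320, (B,hash)→6920, (C,merge)→8720, (B,merge)→10520, (C,nl)→61320, (B,nl)→180920; best=3320 via (C,hash)
  {ACDE}: card=72000; try (A,hash)→6440, (C,hash)→11240, (D,hash)→22600, (A,merge)→34520, (A,nl_idx)→91160, (C,merge)→104240 …(+5); best=6440 via (A,hash)
  {ABDE}: card=72000; try (A,hash)→7400, (B,hash)→15240, (D,hash)→23000, (A,merge)→35480, (A,nl_idx)→92120, (B,merge)→106440 …(+5); best=7400 via (A,hash)
  {ABCE}: card=180000; try (A,hash)→11000, (C,hash)→23000, (B,hash)→26600, (A,merge)→88280, (A,nl_idx)→225320, (C,merge)→292400 …(+4); best=11000 via (A,hash)
  {BCDE}: card=24000; try (C,hash)→7120, (B,hash)→10160, (D,hash)→10720, (C,merge)→35320, (B,merge)→36560, (D,nl_idx)→69320 …(+4); best=7120 via (C,hash)
  {ABCDE}: card=720000; try (A,hash)→32800, (C,hash)→80800, (B,hash)→83840, (D,hash)→192400, (A,merge)→392080, (A,nl_idx)→895120 …(+8); best=32800 via (A,hash)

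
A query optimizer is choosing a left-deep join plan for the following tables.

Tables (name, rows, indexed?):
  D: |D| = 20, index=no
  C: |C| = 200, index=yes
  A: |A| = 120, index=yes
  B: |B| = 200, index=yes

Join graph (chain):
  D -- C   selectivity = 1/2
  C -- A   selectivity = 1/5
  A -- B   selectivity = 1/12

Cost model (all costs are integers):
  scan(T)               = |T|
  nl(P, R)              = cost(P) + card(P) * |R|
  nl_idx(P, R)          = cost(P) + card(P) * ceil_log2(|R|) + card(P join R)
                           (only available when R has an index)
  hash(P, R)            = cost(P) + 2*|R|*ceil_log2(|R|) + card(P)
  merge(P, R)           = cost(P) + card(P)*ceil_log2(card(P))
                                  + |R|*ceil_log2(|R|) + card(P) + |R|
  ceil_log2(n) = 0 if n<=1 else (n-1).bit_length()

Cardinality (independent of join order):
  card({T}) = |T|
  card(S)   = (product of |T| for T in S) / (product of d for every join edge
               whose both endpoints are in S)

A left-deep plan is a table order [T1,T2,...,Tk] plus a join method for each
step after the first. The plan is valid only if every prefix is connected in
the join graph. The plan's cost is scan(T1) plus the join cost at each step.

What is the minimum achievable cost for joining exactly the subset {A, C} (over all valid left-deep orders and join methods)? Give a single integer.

2080

Selinger DP over subsets of {A,C}:
  {C}: scan cost=200, card=200
  {A}: scan cost=120, card=120
  {AC}: card=4800; try (A,hash)→2080, (C,merge)→2880, (A,merge)→2960, (C,hash)→3440, (C,nl_idx)→5880, (A,nl_idx)→6400 …(+2); best=2080 via (A,hash)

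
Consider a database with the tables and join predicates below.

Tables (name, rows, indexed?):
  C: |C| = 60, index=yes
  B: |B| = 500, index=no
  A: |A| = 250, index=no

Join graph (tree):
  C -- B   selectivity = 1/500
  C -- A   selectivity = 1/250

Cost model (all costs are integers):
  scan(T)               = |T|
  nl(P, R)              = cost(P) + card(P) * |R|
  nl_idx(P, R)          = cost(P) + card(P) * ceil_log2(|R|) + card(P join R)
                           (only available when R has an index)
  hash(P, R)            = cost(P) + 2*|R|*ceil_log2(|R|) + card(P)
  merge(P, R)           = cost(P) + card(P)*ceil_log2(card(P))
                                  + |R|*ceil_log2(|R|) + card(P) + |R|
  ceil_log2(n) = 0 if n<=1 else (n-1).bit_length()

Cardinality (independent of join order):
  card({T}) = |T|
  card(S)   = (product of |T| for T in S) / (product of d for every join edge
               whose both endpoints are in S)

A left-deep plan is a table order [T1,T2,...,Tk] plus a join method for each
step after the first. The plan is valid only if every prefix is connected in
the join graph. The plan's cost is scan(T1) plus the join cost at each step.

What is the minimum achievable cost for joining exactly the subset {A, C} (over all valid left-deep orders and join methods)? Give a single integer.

Selinger DP over subsets of {A,C}:
  {C}: scan cost=60, card=60
  {A}: scan cost=250, card=250
  {AC}: card=60; try (C,hash)→1220, (C,nl_idx)→1810, (A,merge)→2730, (C,merge)→2920, (A,hash)→4120, (A,nl)→15060 …(+1); best=1220 via (C,hash)

1220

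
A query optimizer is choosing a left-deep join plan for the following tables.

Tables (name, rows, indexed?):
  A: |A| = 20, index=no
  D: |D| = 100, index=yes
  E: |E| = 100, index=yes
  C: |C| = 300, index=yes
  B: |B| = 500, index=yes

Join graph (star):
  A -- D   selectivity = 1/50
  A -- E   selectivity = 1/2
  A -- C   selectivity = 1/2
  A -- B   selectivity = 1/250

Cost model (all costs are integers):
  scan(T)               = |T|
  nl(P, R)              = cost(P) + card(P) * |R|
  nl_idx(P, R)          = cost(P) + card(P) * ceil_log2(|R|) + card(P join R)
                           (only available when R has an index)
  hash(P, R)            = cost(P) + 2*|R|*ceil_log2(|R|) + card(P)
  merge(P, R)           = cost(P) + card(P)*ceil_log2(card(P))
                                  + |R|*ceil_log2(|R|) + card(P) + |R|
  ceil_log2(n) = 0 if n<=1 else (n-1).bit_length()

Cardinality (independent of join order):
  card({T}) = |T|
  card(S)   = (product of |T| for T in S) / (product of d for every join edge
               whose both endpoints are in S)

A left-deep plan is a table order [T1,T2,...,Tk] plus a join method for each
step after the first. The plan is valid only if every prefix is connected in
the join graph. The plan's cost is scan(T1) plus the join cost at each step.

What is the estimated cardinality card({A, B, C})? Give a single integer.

6000

Tables in S: A(20), B(500), C(300)
Edges inside S: A-C(d=2), A-B(d=250)
numerator = 20 * 500 * 300 = 3000000
denominator = 2 * 250 = 500
card(S) = 3000000 / 500 = 6000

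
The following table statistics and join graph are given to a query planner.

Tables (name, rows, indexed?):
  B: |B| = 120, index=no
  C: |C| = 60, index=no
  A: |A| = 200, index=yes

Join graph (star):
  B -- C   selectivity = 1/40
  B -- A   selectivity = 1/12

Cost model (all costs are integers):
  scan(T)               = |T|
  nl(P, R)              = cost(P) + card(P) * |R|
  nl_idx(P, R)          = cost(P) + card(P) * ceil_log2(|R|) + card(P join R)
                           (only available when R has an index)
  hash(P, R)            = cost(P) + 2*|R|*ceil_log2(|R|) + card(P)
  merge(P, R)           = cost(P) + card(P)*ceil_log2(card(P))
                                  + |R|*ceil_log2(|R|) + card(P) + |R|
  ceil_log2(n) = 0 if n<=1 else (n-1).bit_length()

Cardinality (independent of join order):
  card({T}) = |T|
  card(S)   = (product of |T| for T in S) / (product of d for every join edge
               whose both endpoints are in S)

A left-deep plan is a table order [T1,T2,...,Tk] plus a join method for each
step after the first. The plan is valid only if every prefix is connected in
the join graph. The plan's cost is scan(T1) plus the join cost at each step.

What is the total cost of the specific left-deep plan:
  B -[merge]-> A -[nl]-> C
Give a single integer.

122880

step 1: scan B: cost=120, card=120
step 2: join A via merge
    card(P join A) = 120*200/(12) = 2000
    cost = 120 + 120*7 + 200*8 + 120 + 200 = 2880
step 3: join C via nl
    card(P join C) = 2000*60/(40) = 3000
    cost = 2880 + 2000*60 = 122880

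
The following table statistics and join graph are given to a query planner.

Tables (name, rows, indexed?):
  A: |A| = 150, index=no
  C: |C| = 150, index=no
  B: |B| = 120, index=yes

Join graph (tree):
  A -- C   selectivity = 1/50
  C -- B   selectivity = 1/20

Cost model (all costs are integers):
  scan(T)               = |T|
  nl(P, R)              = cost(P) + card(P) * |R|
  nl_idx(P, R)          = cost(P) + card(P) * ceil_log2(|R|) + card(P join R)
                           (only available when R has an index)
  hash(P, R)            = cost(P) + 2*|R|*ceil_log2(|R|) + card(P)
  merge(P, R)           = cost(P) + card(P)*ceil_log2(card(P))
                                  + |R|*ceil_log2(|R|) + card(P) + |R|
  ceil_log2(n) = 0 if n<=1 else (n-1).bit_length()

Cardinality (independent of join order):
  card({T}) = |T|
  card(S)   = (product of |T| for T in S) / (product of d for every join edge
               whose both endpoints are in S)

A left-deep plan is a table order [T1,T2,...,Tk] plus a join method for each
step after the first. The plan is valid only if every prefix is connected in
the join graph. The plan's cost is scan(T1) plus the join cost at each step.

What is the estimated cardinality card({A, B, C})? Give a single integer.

2700

Tables in S: A(150), B(120), C(150)
Edges inside S: A-C(d=50), C-B(d=20)
numerator = 150 * 120 * 150 = 2700000
denominator = 50 * 20 = 1000
card(S) = 2700000 / 1000 = 2700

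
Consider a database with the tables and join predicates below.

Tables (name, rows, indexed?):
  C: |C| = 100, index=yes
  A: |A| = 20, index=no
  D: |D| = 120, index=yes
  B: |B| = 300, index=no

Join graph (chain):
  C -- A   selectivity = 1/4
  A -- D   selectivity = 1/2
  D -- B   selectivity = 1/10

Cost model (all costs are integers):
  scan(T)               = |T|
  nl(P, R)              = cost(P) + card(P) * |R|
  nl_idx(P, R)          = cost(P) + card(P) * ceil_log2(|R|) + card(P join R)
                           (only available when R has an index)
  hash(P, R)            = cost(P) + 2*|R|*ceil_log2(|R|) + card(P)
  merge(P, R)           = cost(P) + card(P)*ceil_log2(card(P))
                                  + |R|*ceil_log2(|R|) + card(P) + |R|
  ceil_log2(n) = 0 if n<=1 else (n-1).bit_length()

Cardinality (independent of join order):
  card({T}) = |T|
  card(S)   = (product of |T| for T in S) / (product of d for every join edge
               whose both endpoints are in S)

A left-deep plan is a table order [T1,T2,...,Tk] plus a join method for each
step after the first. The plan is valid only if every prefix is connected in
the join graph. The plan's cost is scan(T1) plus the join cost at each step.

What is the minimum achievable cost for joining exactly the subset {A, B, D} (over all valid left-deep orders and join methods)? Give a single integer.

Selinger DP over subsets of {A,B,D}:
  {A}: scan cost=20, card=20
  {D}: scan cost=120, card=120
  {B}: scan cost=300, card=300
  {AD}: card=1200; try (A,hash)→440, (D,merge)→1100, (A,merge)→1200, (D,nl_idx)→1360, (D,hash)→1720, (D,nl)→2420 …(+1); best=440 via (A,hash)
  {BD}: card=3600; try (D,hash)→2280, (B,merge)→4080, (D,merge)→4260, (B,hash)→5640, (D,nl_idx)→6000, (B,nl)→36120 …(+1); best=2280 via (D,hash)
  {ABD}: card=36000; try (A,hash)→6080, (B,hash)→7040, (B,merge)→17840, (A,merge)→49200, (A,nl)→74280, (B,nl)→360440; best=6080 via (A,hash)

6080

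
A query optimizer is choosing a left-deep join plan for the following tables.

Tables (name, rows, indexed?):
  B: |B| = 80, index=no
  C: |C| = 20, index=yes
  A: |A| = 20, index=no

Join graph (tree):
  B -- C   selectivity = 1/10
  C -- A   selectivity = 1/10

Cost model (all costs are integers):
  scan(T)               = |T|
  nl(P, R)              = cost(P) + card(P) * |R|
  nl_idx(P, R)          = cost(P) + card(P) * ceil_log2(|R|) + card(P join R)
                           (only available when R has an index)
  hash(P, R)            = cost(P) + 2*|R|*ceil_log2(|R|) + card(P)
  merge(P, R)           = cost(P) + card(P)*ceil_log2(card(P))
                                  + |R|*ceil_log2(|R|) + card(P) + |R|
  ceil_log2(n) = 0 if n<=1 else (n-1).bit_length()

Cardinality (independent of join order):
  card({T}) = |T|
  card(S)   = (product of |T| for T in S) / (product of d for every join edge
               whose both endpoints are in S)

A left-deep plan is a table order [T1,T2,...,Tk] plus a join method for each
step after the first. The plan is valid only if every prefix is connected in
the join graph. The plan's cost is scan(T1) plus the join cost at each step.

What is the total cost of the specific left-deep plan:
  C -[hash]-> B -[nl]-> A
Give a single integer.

4360

step 1: scan C: cost=20, card=20
step 2: join B via hash
    card(P join B) = 20*80/(10) = 160
    cost = 20 + 2*80*7 + 20 = 1160
step 3: join A via nl
    card(P join A) = 160*20/(10) = 320
    cost = 1160 + 160*20 = 4360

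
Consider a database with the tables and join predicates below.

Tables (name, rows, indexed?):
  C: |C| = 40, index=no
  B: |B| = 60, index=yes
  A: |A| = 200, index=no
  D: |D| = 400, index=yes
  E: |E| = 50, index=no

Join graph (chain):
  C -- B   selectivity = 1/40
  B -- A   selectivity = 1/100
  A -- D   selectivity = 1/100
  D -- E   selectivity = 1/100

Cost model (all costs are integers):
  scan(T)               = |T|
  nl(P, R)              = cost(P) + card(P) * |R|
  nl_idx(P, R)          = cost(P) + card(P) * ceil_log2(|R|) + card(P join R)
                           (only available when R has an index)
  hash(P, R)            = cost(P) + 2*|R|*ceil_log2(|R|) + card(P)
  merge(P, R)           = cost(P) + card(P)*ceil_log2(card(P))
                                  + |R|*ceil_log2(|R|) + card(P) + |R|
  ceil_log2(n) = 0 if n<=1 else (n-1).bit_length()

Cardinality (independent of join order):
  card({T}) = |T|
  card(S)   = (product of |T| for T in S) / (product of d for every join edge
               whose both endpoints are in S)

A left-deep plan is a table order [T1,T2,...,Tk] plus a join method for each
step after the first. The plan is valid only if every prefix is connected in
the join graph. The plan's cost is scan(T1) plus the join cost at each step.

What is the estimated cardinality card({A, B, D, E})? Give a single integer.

Tables in S: A(200), B(60), D(400), E(50)
Edges inside S: B-A(d=100), A-D(d=100), D-E(d=100)
numerator = 200 * 60 * 400 * 50 = 240000000
denominator = 100 * 100 * 100 = 1000000
card(S) = 240000000 / 1000000 = 240

240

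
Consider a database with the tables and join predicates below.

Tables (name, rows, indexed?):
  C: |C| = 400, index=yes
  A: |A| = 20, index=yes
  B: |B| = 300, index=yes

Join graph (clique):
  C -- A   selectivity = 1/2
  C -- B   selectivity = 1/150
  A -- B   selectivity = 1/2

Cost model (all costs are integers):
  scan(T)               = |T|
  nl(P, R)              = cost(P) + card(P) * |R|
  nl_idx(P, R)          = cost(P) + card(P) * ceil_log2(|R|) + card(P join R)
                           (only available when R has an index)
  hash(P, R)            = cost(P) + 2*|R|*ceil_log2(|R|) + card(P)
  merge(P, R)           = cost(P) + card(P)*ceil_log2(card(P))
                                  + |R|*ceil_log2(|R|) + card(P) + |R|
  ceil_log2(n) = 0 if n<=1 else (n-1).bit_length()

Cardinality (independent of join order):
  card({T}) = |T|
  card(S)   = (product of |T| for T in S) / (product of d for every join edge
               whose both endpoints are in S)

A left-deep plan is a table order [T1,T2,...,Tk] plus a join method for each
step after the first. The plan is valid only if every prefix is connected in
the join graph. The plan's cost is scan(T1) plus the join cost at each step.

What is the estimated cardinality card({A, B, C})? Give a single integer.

4000

Tables in S: A(20), B(300), C(400)
Edges inside S: C-A(d=2), C-B(d=150), A-B(d=2)
numerator = 20 * 300 * 400 = 2400000
denominator = 2 * 150 * 2 = 600
card(S) = 2400000 / 600 = 4000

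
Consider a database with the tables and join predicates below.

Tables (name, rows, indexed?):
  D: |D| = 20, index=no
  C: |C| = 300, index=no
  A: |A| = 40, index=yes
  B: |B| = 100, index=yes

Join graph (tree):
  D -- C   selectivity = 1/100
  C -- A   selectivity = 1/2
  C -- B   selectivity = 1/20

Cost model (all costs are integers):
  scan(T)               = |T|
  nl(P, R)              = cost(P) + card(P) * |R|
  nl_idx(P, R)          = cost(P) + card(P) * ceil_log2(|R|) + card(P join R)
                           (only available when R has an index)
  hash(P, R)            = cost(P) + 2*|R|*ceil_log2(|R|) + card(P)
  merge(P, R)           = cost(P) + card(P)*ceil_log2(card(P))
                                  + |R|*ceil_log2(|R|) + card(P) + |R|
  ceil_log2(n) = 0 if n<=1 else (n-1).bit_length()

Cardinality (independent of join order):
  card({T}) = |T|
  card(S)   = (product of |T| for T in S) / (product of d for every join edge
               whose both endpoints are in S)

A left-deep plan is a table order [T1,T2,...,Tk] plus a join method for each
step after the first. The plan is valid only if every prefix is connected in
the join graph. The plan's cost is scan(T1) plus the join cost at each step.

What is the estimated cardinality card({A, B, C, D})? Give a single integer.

6000

Tables in S: A(40), B(100), C(300), D(20)
Edges inside S: D-C(d=100), C-A(d=2), C-B(d=20)
numerator = 40 * 100 * 300 * 20 = 24000000
denominator = 100 * 2 * 20 = 4000
card(S) = 24000000 / 4000 = 6000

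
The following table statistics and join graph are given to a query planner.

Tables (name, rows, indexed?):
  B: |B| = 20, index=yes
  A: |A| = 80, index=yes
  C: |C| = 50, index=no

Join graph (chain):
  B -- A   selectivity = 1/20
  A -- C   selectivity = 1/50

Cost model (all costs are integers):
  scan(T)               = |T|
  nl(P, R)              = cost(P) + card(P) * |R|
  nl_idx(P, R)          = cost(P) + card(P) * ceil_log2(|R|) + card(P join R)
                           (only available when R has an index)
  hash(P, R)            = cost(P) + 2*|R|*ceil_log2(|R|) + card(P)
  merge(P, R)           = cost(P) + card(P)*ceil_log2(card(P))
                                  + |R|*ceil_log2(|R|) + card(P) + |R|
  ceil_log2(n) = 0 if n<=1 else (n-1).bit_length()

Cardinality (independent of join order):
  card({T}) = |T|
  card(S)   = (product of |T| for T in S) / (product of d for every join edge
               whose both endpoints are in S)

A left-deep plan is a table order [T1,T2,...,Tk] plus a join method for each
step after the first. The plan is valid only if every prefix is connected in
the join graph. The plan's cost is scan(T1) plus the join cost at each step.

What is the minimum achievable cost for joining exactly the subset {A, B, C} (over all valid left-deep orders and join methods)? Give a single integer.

760

Selinger DP over subsets of {A,B,C}:
  {B}: scan cost=20, card=20
  {A}: scan cost=80, card=80
  {C}: scan cost=50, card=50
  {AB}: card=80; try (A,nl_idx)→240, (B,hash)→360, (B,nl_idx)→560, (A,merge)→780, (B,merge)→840, (A,hash)→1160 …(+2); best=240 via (A,nl_idx)
  {AC}: card=80; try (A,nl_idx)→480, (C,hash)→760, (A,merge)→1040, (C,merge)→1070, (A,hash)→1220, (A,nl)→4050 …(+1); best=480 via (A,nl_idx)
  {ABC}: card=80; try (B,hash)→760, (C,hash)→920, (B,nl_idx)→960, (C,merge)→1230, (B,merge)→1240, (B,nl)→2080 …(+1); best=760 via (B,hash)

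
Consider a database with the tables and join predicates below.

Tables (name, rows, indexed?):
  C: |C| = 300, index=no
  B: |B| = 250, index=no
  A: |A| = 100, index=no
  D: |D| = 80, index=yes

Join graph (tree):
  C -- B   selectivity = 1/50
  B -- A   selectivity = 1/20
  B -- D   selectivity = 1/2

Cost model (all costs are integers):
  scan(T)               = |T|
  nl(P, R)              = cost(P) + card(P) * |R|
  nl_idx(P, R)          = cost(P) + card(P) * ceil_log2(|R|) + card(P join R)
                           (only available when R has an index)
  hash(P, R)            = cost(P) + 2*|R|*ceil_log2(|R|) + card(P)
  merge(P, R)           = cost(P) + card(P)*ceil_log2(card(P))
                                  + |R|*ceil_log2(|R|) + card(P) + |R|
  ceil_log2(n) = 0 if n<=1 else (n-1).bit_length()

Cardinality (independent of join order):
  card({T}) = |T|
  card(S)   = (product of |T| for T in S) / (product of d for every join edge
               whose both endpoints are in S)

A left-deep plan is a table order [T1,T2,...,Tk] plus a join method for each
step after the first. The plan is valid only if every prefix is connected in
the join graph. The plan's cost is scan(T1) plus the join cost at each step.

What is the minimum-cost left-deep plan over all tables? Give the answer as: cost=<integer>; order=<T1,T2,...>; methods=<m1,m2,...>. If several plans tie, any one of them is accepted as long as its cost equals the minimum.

cost=16120; order=C,B,A,D; methods=hash,hash,hash

Selinger DP (subsets sized 1..n):
  {C}: scan cost=300, card=300
  {B}: scan cost=250, card=250
  {A}: scan cost=100, card=100
  {D}: scan cost=80, card=80
  {BC}: card=1500; try (B,hash)→4600, (C,merge)→5500, (B,merge)→5550, (C,hash)→5900, (C,nl)→75250, (B,nl)→75300; best=4600 via (B,hash)
  {AB}: card=1250; try (A,hash)→1900, (B,merge)→3150, (A,merge)→3300, (B,hash)→4200, (B,nl)→25100, (A,nl)→25250; best=1900 via (A,hash)
  {BD}: card=10000; try (D,hash)→1620, (B,merge)→2970, (D,merge)→3140, (B,hash)→4160, (D,nl_idx)→12000, (B,nl)→20080 …(+1); best=1620 via (D,hash)
  {ABC}: card=7500; try (A,hash)→7500, (C,hash)→8550, (C,merge)→19900, (A,merge)→23400, (A,nl)→154600, (C,nl)→376900; best=7500 via (A,hash)
  {BCD}: card=60000; try (D,hash)→7220, (C,hash)→17020, (D,merge)→23240, (D,nl_idx)→75100, (D,nl)→124600, (C,merge)→154620 …(+1); best=7220 via (D,hash)
  {ABD}: card=50000; try (D,hash)→4270, (A,hash)→13020, (D,merge)→17540, (D,nl_idx)→60650, (D,nl)→101900, (A,merge)→152420 …(+1); best=4270 via (D,hash)
  {ABCD}: card=300000; try (D,hash)→16120, (C,hash)→59670, (A,hash)→68620, (D,merge)→113140, (D,nl_idx)→360000, (D,nl)→607500 …(+4); best=16120 via (D,hash)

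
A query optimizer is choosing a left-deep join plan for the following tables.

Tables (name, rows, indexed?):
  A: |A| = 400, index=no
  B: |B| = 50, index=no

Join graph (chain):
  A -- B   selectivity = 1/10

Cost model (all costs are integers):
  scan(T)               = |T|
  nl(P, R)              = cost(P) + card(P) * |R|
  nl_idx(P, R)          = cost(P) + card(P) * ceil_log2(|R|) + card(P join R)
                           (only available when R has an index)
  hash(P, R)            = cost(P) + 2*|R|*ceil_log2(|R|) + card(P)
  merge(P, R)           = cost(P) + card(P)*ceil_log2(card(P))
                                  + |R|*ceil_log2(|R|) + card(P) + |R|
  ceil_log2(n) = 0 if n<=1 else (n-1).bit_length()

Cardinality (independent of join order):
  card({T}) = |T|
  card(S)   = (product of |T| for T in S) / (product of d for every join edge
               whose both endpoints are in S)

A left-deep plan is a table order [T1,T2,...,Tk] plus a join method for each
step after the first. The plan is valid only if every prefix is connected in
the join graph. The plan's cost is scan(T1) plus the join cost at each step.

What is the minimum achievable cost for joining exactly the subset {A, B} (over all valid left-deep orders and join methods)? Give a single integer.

1400

Selinger DP over subsets of {A,B}:
  {A}: scan cost=400, card=400
  {B}: scan cost=50, card=50
  {AB}: card=2000; try (B,hash)→1400, (A,merge)→4400, (B,merge)→4750, (A,hash)→7300, (A,nl)→20050, (B,nl)→20400; best=1400 via (B,hash)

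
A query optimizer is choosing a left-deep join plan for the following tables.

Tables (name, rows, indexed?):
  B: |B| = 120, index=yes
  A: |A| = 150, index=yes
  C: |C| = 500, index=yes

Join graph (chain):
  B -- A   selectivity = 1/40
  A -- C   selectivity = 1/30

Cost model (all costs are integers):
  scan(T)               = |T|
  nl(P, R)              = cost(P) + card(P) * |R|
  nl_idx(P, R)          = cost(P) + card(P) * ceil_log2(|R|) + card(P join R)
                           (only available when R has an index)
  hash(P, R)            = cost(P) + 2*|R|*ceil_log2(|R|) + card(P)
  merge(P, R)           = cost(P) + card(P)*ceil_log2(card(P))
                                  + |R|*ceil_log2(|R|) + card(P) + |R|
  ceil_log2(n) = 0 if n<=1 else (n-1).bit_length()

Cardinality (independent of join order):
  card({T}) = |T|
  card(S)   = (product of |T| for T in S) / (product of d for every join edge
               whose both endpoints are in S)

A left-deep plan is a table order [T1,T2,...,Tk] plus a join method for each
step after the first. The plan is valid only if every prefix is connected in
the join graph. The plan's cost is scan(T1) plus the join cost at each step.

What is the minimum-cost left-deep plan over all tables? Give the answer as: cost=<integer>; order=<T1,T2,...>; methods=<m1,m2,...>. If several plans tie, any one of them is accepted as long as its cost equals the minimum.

Selinger DP (subsets sized 1..n):
  {B}: scan cost=120, card=120
  {A}: scan cost=150, card=150
  {C}: scan cost=500, card=500
  {AB}: card=450; try (A,nl_idx)→1530, (B,nl_idx)→1650, (B,hash)→1980, (A,merge)→2430, (B,merge)→2460, (A,hash)→2640 …(+2); best=1530 via (A,nl_idx)
  {AC}: card=2500; try (A,hash)→3400, (C,nl_idx)→4000, (C,merge)→6500, (A,merge)→6850, (A,nl_idx)→7000, (C,hash)→9300 …(+2); best=3400 via (A,hash)
  {ABC}: card=7500; try (B,hash)→7580, (C,hash)→10980, (C,merge)→11030, (C,nl_idx)→13080, (B,nl_idx)→28400, (B,merge)→36860 …(+2); best=7580 via (B,hash)

cost=7580; order=C,A,B; methods=hash,hash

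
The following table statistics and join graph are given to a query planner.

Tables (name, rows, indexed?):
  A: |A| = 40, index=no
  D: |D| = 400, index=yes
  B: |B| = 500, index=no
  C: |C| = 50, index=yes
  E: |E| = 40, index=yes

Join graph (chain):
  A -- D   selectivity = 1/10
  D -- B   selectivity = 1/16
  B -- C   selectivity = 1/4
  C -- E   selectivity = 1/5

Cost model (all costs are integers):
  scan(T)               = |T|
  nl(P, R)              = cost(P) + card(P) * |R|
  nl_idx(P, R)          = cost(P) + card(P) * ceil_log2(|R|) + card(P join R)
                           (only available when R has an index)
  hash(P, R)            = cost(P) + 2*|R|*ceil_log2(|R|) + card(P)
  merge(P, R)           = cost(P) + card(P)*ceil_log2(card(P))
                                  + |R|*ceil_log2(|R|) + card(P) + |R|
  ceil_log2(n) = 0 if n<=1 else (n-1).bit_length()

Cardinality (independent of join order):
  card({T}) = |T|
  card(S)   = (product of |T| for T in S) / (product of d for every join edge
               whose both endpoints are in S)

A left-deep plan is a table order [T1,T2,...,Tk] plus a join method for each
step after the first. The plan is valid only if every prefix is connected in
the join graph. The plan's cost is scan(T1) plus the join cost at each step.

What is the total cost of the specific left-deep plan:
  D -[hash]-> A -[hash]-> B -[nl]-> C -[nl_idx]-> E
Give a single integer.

step 1: scan D: cost=400, card=400
step 2: join A via hash
    card(P join A) = 400*40/(10) = 1600
    cost = 400 + 2*40*6 + 400 = 1280
step 3: join B via hash
    card(P join B) = 1600*500/(16) = 50000
    cost = 1280 + 2*500*9 + 1600 = 11880
step 4: join C via nl
    card(P join C) = 50000*50/(4) = 625000
    cost = 11880 + 50000*50 = 2511880
step 5: join E via nl_idx
    card(P join E) = 625000*40/(5) = 5000000
    cost = 2511880 + 625000*6 + 5000000 = 11261880

11261880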